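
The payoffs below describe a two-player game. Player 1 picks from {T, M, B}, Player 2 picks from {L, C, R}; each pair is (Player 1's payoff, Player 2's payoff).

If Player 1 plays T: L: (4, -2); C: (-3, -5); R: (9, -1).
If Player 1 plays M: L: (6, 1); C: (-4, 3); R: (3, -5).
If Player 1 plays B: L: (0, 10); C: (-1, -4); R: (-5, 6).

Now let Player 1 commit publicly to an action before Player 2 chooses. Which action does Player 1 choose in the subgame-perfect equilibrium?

Player 2 best-responds to each possible Player 1 move:
- T: Player 2 compares -2, -5, -1 and picks R; Player 1 would get 9.
- M: Player 2 compares 1, 3, -5 and picks C; Player 1 would get -4.
- B: Player 2 compares 10, -4, 6 and picks L; Player 1 would get 0.
Among 9, -4, 0, the best is 9 at T. Subgame-perfect outcome: (T, R) with payoffs (9, -1).

T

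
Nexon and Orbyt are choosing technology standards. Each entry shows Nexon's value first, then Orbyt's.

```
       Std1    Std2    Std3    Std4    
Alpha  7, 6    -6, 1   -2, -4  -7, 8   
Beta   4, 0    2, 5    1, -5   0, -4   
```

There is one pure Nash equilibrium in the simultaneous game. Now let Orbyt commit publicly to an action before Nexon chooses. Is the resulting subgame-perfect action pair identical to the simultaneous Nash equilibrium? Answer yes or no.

Solve by backward induction (Orbyt leads).
- Std1: BR = Alpha, leader payoff 6.
- Std2: BR = Beta, leader payoff 5.
- Std3: BR = Beta, leader payoff -5.
- Std4: BR = Beta, leader payoff -4.
Among 6, 5, -5, -4, the best is 6 at Std1. Subgame-perfect outcome: (Alpha, Std1) with payoffs (7, 6).
Under simultaneous play:
Nexon's best replies: Std1→Alpha; Std2→Beta; Std3→Beta; Std4→Beta.
Orbyt's best replies: Alpha→Std4; Beta→Std2.
The unique mutual best reply is (Beta, Std2), giving (2, 5).
Sequential outcome (Alpha, Std1) differs from the Nash profile (Beta, Std2).

no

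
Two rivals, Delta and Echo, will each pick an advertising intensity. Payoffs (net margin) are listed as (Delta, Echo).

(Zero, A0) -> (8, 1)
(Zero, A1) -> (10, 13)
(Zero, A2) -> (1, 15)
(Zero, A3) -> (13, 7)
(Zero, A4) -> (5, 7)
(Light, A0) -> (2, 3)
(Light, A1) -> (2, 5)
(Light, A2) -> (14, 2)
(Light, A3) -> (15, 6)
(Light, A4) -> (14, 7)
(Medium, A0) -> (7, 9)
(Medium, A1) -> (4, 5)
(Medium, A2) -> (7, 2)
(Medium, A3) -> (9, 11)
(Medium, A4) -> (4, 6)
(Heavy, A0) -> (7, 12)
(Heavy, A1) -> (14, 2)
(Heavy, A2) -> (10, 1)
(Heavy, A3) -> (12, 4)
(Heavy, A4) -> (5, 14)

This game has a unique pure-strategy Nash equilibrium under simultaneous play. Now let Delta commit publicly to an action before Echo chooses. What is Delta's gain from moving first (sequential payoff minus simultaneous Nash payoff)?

0

Solve by backward induction (Delta leads).
- Zero → Echo plays A2 (best of 1, 13, 15, 7, 7); Delta gets 1.
- Light → Echo plays A4 (best of 3, 5, 2, 6, 7); Delta gets 14.
- Medium → Echo plays A3 (best of 9, 5, 2, 11, 6); Delta gets 9.
- Heavy → Echo plays A4 (best of 12, 2, 1, 4, 14); Delta gets 5.
Delta's induced payoffs are 1, 14, 9, 5, so Delta commits to Light. Subgame-perfect outcome: (Light, A4) with payoffs (14, 7).
Now find the simultaneous Nash equilibrium.
Delta's best replies: A0→Zero; A1→Heavy; A2→Light; A3→Light; A4→Light.
Echo's best replies: Zero→A2; Light→A4; Medium→A3; Heavy→A4.
The unique mutual best reply is (Light, A4), giving (14, 7).
Delta's commitment gain: 14 − 14 = 0.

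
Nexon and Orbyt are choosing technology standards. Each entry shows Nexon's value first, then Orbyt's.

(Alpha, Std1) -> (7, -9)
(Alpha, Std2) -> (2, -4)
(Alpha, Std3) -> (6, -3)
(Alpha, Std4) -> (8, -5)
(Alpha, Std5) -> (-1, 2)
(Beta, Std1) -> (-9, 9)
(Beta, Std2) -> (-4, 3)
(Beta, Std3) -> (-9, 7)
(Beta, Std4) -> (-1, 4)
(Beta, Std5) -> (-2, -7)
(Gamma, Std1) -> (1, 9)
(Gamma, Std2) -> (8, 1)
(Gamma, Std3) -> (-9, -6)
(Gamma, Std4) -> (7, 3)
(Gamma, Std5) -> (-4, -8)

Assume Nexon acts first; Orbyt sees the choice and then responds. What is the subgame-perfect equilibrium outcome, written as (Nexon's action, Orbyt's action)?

(Gamma, Std1)

Solve by backward induction (Nexon leads).
- Alpha: BR = Std5, leader payoff -1.
- Beta: BR = Std1, leader payoff -9.
- Gamma: BR = Std1, leader payoff 1.
Maximizing over -1, -9, 1, Nexon chooses Gamma. Subgame-perfect outcome: (Gamma, Std1) with payoffs (1, 9).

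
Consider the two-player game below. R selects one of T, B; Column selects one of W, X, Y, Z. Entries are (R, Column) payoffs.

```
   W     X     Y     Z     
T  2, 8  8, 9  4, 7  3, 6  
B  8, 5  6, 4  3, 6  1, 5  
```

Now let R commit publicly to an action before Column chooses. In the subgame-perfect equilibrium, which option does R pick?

Column best-responds to each possible R move:
- T → Column plays X (best of 8, 9, 7, 6); R gets 8.
- B → Column plays Y (best of 5, 4, 6, 5); R gets 3.
R's induced payoffs are 8, 3, so R commits to T. Subgame-perfect outcome: (T, X) with payoffs (8, 9).

T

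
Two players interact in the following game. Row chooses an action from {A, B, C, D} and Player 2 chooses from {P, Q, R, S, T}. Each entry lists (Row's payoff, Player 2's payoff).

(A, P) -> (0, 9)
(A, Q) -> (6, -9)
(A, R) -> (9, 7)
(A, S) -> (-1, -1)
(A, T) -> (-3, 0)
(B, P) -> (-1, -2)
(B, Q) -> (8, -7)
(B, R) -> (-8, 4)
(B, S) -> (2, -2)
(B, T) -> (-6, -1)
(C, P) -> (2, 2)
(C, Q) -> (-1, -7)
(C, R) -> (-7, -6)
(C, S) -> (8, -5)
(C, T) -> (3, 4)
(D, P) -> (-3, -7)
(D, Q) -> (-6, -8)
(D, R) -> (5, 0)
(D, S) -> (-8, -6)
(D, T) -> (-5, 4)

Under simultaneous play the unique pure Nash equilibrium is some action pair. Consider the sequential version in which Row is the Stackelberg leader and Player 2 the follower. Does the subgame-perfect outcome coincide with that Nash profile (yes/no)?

Player 2 best-responds to each possible Row move:
- A: BR = P, leader payoff 0.
- B: BR = R, leader payoff -8.
- C: BR = T, leader payoff 3.
- D: BR = T, leader payoff -5.
Row's induced payoffs are 0, -8, 3, -5, so Row commits to C. Subgame-perfect outcome: (C, T) with payoffs (3, 4).
Now find the simultaneous Nash equilibrium.
Row's best replies: P→C; Q→B; R→A; S→C; T→C.
Player 2's best replies: A→P; B→R; C→T; D→T.
The unique mutual best reply is (C, T), giving (3, 4).
Sequential outcome (C, T) coincides with the Nash profile (C, T).

yes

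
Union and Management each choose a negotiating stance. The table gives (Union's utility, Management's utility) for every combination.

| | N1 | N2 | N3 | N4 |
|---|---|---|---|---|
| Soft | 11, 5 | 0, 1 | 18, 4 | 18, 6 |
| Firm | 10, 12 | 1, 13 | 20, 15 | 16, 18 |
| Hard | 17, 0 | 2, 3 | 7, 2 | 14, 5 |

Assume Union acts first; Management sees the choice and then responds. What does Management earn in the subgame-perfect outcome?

6

Backward induction with Union moving first.
- Soft → Management plays N4 (best of 5, 1, 4, 6); Union gets 18.
- Firm → Management plays N4 (best of 12, 13, 15, 18); Union gets 16.
- Hard → Management plays N4 (best of 0, 3, 2, 5); Union gets 14.
Union's induced payoffs are 18, 16, 14, so Union commits to Soft. Subgame-perfect outcome: (Soft, N4) with payoffs (18, 6).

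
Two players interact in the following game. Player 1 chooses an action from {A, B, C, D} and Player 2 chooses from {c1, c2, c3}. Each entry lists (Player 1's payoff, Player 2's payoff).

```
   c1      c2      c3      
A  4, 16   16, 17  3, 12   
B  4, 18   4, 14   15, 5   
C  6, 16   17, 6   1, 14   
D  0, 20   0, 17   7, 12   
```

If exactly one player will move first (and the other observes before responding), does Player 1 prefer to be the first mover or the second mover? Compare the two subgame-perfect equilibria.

first

If Player 1 leads: Player 2's best replies are A→c2, B→c1, C→c1, D→c1; Player 1's induced payoffs 16, 4, 6, 0; outcome (A, c2), payoffs (16, 17).
If Player 2 leads: Player 1's best replies are c1→C, c2→C, c3→B; Player 2's induced payoffs 16, 6, 5; outcome (C, c1), payoffs (6, 16).
Player 1 gets 16 moving first and 6 moving second, so Player 1 prefers to move first.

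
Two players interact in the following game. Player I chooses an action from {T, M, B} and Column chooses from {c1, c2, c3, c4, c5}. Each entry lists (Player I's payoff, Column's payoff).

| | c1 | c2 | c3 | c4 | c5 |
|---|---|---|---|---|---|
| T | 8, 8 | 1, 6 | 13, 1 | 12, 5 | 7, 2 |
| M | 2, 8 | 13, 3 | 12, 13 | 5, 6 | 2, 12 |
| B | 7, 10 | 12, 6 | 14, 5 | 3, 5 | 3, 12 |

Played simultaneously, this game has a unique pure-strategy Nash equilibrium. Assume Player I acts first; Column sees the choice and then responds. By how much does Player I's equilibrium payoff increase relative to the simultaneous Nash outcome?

4

Column best-responds to each possible Player I move:
- T: BR = c1, leader payoff 8.
- M: BR = c3, leader payoff 12.
- B: BR = c5, leader payoff 3.
Player I's induced payoffs are 8, 12, 3, so Player I commits to M. Subgame-perfect outcome: (M, c3) with payoffs (12, 13).
Under simultaneous play:
Player I's best replies: c1→T; c2→M; c3→B; c4→T; c5→T.
Column's best replies: T→c1; M→c3; B→c5.
Only (T, c1) has each player best-responding; Nash payoffs (8, 8).
Player I's commitment gain: 12 − 8 = 4.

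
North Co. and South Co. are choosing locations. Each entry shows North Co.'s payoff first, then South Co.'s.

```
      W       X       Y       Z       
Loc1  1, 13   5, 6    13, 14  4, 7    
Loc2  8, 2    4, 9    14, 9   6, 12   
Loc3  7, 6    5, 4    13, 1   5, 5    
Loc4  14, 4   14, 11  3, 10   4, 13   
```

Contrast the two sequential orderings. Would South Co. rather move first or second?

second

If North Co. leads: South Co.'s best replies are Loc1→Y, Loc2→Z, Loc3→W, Loc4→Z; North Co.'s induced payoffs 13, 6, 7, 4; outcome (Loc1, Y), payoffs (13, 14).
If South Co. leads: North Co.'s best replies are W→Loc4, X→Loc4, Y→Loc2, Z→Loc2; South Co.'s induced payoffs 4, 11, 9, 12; outcome (Loc2, Z), payoffs (6, 12).
South Co. gets 12 moving first and 14 moving second, so South Co. prefers to move second.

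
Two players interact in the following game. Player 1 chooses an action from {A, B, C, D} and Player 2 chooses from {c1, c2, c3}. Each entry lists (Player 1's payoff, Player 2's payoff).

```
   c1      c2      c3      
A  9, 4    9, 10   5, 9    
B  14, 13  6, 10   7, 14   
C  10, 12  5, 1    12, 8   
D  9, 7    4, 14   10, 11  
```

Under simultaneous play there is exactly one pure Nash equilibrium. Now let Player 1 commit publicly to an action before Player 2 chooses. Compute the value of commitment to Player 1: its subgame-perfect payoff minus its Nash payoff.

1

Backward induction with Player 1 moving first.
- A → Player 2 plays c2 (best of 4, 10, 9); Player 1 gets 9.
- B → Player 2 plays c3 (best of 13, 10, 14); Player 1 gets 7.
- C → Player 2 plays c1 (best of 12, 1, 8); Player 1 gets 10.
- D → Player 2 plays c2 (best of 7, 14, 11); Player 1 gets 4.
Among 9, 7, 10, 4, the best is 10 at C. Subgame-perfect outcome: (C, c1) with payoffs (10, 12).
Under simultaneous play:
Player 1's best replies: c1→B; c2→A; c3→C.
Player 2's best replies: A→c2; B→c3; C→c1; D→c2.
Only (A, c2) has each player best-responding; Nash payoffs (9, 10).
Player 1's commitment gain: 10 − 9 = 1.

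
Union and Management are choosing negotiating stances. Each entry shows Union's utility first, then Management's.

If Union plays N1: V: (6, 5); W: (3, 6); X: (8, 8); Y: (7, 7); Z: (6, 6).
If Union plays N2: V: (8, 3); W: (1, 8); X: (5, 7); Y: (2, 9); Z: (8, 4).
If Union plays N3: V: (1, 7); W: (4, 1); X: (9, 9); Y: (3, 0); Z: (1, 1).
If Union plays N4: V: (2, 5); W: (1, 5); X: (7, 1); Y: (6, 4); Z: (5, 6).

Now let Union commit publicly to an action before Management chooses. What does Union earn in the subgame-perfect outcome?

Backward induction with Union moving first.
- N1: BR = X, leader payoff 8.
- N2: BR = Y, leader payoff 2.
- N3: BR = X, leader payoff 9.
- N4: BR = Z, leader payoff 5.
Union's induced payoffs are 8, 2, 9, 5, so Union commits to N3. Subgame-perfect outcome: (N3, X) with payoffs (9, 9).

9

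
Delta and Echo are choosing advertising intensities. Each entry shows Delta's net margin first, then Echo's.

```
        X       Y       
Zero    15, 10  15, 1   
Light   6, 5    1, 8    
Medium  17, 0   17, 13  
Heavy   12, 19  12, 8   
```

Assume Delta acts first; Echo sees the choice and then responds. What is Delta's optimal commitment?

Medium

Work backward from Echo's decision.
- Zero: BR = X, leader payoff 15.
- Light: BR = Y, leader payoff 1.
- Medium: BR = Y, leader payoff 17.
- Heavy: BR = X, leader payoff 12.
Among 15, 1, 17, 12, the best is 17 at Medium. Subgame-perfect outcome: (Medium, Y) with payoffs (17, 13).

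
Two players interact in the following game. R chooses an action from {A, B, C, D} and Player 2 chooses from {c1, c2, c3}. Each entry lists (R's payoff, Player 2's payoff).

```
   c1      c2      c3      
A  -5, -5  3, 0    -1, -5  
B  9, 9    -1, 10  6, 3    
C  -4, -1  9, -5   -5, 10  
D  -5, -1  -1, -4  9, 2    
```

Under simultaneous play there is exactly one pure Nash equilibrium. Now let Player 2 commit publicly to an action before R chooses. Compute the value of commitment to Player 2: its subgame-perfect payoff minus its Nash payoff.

Backward induction with Player 2 moving first.
- c1: R compares -5, 9, -4, -5 and picks B; Player 2 would get 9.
- c2: R compares 3, -1, 9, -1 and picks C; Player 2 would get -5.
- c3: R compares -1, 6, -5, 9 and picks D; Player 2 would get 2.
Maximizing over 9, -5, 2, Player 2 chooses c1. Subgame-perfect outcome: (B, c1) with payoffs (9, 9).
Under simultaneous play:
R's best replies: c1→B; c2→C; c3→D.
Player 2's best replies: A→c2; B→c2; C→c3; D→c3.
Only (D, c3) has each player best-responding; Nash payoffs (9, 2).
Player 2's commitment gain: 9 − 2 = 7.

7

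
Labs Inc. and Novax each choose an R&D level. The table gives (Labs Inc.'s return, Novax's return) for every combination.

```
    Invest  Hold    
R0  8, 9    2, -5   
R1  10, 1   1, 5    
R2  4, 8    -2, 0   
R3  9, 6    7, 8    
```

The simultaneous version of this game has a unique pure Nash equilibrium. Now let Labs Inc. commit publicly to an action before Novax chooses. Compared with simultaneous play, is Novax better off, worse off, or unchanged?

Solve by backward induction (Labs Inc. leads).
- R0: Novax compares 9, -5 and picks Invest; Labs Inc. would get 8.
- R1: Novax compares 1, 5 and picks Hold; Labs Inc. would get 1.
- R2: Novax compares 8, 0 and picks Invest; Labs Inc. would get 4.
- R3: Novax compares 6, 8 and picks Hold; Labs Inc. would get 7.
Maximizing over 8, 1, 4, 7, Labs Inc. chooses R0. Subgame-perfect outcome: (R0, Invest) with payoffs (8, 9).
Under simultaneous play:
Labs Inc.'s best replies: Invest→R1; Hold→R3.
Novax's best replies: R0→Invest; R1→Hold; R2→Invest; R3→Hold.
Only (R3, Hold) has each player best-responding; Nash payoffs (7, 8).
Novax earns 9 sequentially versus 8 at the Nash outcome: better off.

better off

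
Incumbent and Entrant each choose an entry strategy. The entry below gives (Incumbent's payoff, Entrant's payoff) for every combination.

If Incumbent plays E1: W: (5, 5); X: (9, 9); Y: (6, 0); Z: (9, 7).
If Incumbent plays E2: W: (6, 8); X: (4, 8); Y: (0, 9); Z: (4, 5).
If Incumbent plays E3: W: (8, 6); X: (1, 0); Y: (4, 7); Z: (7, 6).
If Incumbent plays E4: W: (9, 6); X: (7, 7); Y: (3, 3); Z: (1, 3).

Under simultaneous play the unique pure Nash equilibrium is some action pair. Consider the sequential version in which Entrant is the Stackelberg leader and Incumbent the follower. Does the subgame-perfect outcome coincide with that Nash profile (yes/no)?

Solve by backward induction (Entrant leads).
- W: Incumbent compares 5, 6, 8, 9 and picks E4; Entrant would get 6.
- X: Incumbent compares 9, 4, 1, 7 and picks E1; Entrant would get 9.
- Y: Incumbent compares 6, 0, 4, 3 and picks E1; Entrant would get 0.
- Z: Incumbent compares 9, 4, 7, 1 and picks E1; Entrant would get 7.
Maximizing over 6, 9, 0, 7, Entrant chooses X. Subgame-perfect outcome: (E1, X) with payoffs (9, 9).
Now find the simultaneous Nash equilibrium.
Incumbent's best replies: W→E4; X→E1; Y→E1; Z→E1.
Entrant's best replies: E1→X; E2→Y; E3→Y; E4→X.
The unique mutual best reply is (E1, X), giving (9, 9).
Sequential outcome (E1, X) coincides with the Nash profile (E1, X).

yes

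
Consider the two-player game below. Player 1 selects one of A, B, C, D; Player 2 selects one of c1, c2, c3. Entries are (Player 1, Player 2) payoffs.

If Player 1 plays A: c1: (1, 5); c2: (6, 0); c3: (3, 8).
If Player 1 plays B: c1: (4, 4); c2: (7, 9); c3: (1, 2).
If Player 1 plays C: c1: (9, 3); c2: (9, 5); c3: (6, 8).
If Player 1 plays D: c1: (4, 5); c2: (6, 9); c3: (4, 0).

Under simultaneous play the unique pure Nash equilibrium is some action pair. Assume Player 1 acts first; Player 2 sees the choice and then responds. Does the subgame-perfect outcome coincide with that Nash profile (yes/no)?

no

Player 2 best-responds to each possible Player 1 move:
- A → Player 2 plays c3 (best of 5, 0, 8); Player 1 gets 3.
- B → Player 2 plays c2 (best of 4, 9, 2); Player 1 gets 7.
- C → Player 2 plays c3 (best of 3, 5, 8); Player 1 gets 6.
- D → Player 2 plays c2 (best of 5, 9, 0); Player 1 gets 6.
Among 3, 7, 6, 6, the best is 7 at B. Subgame-perfect outcome: (B, c2) with payoffs (7, 9).
Under simultaneous play:
Player 1's best replies: c1→C; c2→C; c3→C.
Player 2's best replies: A→c3; B→c2; C→c3; D→c2.
Only (C, c3) has each player best-responding; Nash payoffs (6, 8).
Sequential outcome (B, c2) differs from the Nash profile (C, c3).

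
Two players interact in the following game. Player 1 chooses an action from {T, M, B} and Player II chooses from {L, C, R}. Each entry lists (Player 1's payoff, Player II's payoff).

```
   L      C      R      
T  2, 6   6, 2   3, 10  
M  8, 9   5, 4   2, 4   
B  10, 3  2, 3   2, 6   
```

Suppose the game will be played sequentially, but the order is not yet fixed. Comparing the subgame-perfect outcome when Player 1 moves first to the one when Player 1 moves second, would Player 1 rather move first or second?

If Player 1 leads: Player II's best replies are T→R, M→L, B→R; Player 1's induced payoffs 3, 8, 2; outcome (M, L), payoffs (8, 9).
If Player II leads: Player 1's best replies are L→B, C→T, R→T; Player II's induced payoffs 3, 2, 10; outcome (T, R), payoffs (3, 10).
Player 1 gets 8 moving first and 3 moving second, so Player 1 prefers to move first.

first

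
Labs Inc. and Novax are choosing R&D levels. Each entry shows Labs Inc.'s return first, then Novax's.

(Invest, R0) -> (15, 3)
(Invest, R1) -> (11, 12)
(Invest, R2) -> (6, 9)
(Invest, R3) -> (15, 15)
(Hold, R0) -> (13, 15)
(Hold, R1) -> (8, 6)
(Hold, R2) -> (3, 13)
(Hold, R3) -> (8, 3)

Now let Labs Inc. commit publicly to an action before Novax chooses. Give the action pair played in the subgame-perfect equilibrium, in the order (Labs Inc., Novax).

Novax best-responds to each possible Labs Inc. move:
- Invest: Novax compares 3, 12, 9, 15 and picks R3; Labs Inc. would get 15.
- Hold: Novax compares 15, 6, 13, 3 and picks R0; Labs Inc. would get 13.
Labs Inc.'s induced payoffs are 15, 13, so Labs Inc. commits to Invest. Subgame-perfect outcome: (Invest, R3) with payoffs (15, 15).

(Invest, R3)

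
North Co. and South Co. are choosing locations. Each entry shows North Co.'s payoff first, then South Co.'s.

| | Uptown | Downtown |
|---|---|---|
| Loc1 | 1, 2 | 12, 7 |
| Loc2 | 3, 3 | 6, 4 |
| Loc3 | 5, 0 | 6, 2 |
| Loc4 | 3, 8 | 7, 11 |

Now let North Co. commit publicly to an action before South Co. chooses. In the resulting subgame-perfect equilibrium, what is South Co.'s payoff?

Backward induction with North Co. moving first.
- Loc1 → South Co. plays Downtown (best of 2, 7); North Co. gets 12.
- Loc2 → South Co. plays Downtown (best of 3, 4); North Co. gets 6.
- Loc3 → South Co. plays Downtown (best of 0, 2); North Co. gets 6.
- Loc4 → South Co. plays Downtown (best of 8, 11); North Co. gets 7.
Maximizing over 12, 6, 6, 7, North Co. chooses Loc1. Subgame-perfect outcome: (Loc1, Downtown) with payoffs (12, 7).

7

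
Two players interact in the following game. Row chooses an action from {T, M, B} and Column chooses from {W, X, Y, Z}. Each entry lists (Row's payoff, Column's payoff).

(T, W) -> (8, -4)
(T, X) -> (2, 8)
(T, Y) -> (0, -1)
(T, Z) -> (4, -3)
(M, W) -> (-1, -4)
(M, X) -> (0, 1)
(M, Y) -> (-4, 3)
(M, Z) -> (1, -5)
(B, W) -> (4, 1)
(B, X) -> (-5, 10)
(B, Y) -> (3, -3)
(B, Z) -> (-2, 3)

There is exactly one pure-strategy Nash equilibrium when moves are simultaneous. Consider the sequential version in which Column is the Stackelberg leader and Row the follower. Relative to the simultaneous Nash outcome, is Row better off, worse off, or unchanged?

Row best-responds to each possible Column move:
- W: Row compares 8, -1, 4 and picks T; Column would get -4.
- X: Row compares 2, 0, -5 and picks T; Column would get 8.
- Y: Row compares 0, -4, 3 and picks B; Column would get -3.
- Z: Row compares 4, 1, -2 and picks T; Column would get -3.
Column's induced payoffs are -4, 8, -3, -3, so Column commits to X. Subgame-perfect outcome: (T, X) with payoffs (2, 8).
For the simultaneous game, intersect best replies.
Row's best replies: W→T; X→T; Y→B; Z→T.
Column's best replies: T→X; M→Y; B→X.
Only (T, X) has each player best-responding; Nash payoffs (2, 8).
Row earns 2 sequentially versus 2 at the Nash outcome: unchanged.

unchanged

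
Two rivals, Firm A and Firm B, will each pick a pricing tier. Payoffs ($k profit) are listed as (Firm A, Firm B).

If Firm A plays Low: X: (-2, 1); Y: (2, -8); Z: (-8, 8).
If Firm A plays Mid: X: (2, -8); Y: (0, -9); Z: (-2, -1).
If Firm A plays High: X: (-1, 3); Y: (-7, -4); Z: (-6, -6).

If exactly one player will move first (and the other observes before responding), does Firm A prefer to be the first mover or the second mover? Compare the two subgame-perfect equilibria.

first

If Firm A leads: Firm B's best replies are Low→Z, Mid→Z, High→X; Firm A's induced payoffs -8, -2, -1; outcome (High, X), payoffs (-1, 3).
If Firm B leads: Firm A's best replies are X→Mid, Y→Low, Z→Mid; Firm B's induced payoffs -8, -8, -1; outcome (Mid, Z), payoffs (-2, -1).
Firm A gets -1 moving first and -2 moving second, so Firm A prefers to move first.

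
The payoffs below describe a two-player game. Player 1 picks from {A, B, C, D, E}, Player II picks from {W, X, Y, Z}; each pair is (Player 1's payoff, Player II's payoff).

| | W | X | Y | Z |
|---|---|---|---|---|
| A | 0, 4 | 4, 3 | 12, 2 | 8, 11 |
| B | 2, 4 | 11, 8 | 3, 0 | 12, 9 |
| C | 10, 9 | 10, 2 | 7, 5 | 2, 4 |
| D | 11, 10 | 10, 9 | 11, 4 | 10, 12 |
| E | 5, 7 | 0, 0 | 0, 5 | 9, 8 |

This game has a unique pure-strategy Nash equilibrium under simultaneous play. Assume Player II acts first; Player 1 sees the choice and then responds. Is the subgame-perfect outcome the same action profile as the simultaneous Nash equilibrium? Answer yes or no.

no

Work backward from Player 1's decision.
- W: BR = D, leader payoff 10.
- X: BR = B, leader payoff 8.
- Y: BR = A, leader payoff 2.
- Z: BR = B, leader payoff 9.
Player II's induced payoffs are 10, 8, 2, 9, so Player II commits to W. Subgame-perfect outcome: (D, W) with payoffs (11, 10).
Now find the simultaneous Nash equilibrium.
Player 1's best replies: W→D; X→B; Y→A; Z→B.
Player II's best replies: A→Z; B→Z; C→W; D→Z; E→Z.
The unique mutual best reply is (B, Z), giving (12, 9).
Sequential outcome (D, W) differs from the Nash profile (B, Z).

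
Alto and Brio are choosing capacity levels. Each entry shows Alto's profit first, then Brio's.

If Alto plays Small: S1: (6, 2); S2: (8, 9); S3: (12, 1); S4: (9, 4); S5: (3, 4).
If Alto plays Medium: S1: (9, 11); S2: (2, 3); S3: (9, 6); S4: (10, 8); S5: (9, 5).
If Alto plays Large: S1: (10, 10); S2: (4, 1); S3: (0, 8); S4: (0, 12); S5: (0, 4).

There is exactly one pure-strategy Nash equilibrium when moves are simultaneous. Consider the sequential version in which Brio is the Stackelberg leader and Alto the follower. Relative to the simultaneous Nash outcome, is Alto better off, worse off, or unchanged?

better off

Solve by backward induction (Brio leads).
- S1: BR = Large, leader payoff 10.
- S2: BR = Small, leader payoff 9.
- S3: BR = Small, leader payoff 1.
- S4: BR = Medium, leader payoff 8.
- S5: BR = Medium, leader payoff 5.
Maximizing over 10, 9, 1, 8, 5, Brio chooses S1. Subgame-perfect outcome: (Large, S1) with payoffs (10, 10).
Now find the simultaneous Nash equilibrium.
Alto's best replies: S1→Large; S2→Small; S3→Small; S4→Medium; S5→Medium.
Brio's best replies: Small→S2; Medium→S1; Large→S4.
The unique mutual best reply is (Small, S2), giving (8, 9).
Alto earns 10 sequentially versus 8 at the Nash outcome: better off.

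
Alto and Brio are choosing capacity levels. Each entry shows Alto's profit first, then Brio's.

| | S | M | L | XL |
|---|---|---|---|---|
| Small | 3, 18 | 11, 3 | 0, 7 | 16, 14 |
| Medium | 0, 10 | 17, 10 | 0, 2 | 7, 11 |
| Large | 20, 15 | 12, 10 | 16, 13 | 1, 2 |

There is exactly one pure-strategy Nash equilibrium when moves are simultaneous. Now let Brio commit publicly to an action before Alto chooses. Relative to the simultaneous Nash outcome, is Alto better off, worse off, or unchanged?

Backward induction with Brio moving first.
- S: Alto compares 3, 0, 20 and picks Large; Brio would get 15.
- M: Alto compares 11, 17, 12 and picks Medium; Brio would get 10.
- L: Alto compares 0, 0, 16 and picks Large; Brio would get 13.
- XL: Alto compares 16, 7, 1 and picks Small; Brio would get 14.
Brio's induced payoffs are 15, 10, 13, 14, so Brio commits to S. Subgame-perfect outcome: (Large, S) with payoffs (20, 15).
For the simultaneous game, intersect best replies.
Alto's best replies: S→Large; M→Medium; L→Large; XL→Small.
Brio's best replies: Small→S; Medium→XL; Large→S.
The unique mutual best reply is (Large, S), giving (20, 15).
Alto earns 20 sequentially versus 20 at the Nash outcome: unchanged.

unchanged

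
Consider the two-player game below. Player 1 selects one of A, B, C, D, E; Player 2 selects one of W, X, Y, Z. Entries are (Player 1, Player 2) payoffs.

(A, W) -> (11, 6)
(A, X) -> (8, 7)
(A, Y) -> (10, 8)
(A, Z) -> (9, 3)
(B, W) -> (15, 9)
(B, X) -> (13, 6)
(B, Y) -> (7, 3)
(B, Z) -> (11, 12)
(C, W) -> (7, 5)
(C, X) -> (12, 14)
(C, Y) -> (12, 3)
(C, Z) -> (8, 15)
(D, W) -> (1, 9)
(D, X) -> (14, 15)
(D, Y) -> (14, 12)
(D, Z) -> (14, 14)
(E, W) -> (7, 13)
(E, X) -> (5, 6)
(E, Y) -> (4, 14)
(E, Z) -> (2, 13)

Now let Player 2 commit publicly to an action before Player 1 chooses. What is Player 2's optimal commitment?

X

Backward induction with Player 2 moving first.
- W: BR = B, leader payoff 9.
- X: BR = D, leader payoff 15.
- Y: BR = D, leader payoff 12.
- Z: BR = D, leader payoff 14.
Maximizing over 9, 15, 12, 14, Player 2 chooses X. Subgame-perfect outcome: (D, X) with payoffs (14, 15).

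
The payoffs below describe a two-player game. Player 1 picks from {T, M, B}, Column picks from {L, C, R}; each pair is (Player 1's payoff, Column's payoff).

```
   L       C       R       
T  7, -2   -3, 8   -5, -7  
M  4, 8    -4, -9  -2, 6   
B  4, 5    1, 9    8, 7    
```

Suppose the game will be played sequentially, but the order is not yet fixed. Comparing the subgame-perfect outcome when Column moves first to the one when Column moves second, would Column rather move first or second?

first

If Player 1 leads: Column's best replies are T→C, M→L, B→C; Player 1's induced payoffs -3, 4, 1; outcome (M, L), payoffs (4, 8).
If Column leads: Player 1's best replies are L→T, C→B, R→B; Column's induced payoffs -2, 9, 7; outcome (B, C), payoffs (1, 9).
Column gets 9 moving first and 8 moving second, so Column prefers to move first.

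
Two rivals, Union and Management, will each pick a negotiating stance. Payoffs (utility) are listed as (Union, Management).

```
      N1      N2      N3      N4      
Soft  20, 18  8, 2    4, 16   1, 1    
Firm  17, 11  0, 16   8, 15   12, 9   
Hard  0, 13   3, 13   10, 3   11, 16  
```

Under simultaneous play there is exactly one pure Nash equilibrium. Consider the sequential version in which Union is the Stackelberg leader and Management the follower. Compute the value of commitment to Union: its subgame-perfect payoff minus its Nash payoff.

0

Backward induction with Union moving first.
- Soft: BR = N1, leader payoff 20.
- Firm: BR = N2, leader payoff 0.
- Hard: BR = N4, leader payoff 11.
Union's induced payoffs are 20, 0, 11, so Union commits to Soft. Subgame-perfect outcome: (Soft, N1) with payoffs (20, 18).
For the simultaneous game, intersect best replies.
Union's best replies: N1→Soft; N2→Soft; N3→Hard; N4→Firm.
Management's best replies: Soft→N1; Firm→N2; Hard→N4.
The unique mutual best reply is (Soft, N1), giving (20, 18).
Union's commitment gain: 20 − 20 = 0.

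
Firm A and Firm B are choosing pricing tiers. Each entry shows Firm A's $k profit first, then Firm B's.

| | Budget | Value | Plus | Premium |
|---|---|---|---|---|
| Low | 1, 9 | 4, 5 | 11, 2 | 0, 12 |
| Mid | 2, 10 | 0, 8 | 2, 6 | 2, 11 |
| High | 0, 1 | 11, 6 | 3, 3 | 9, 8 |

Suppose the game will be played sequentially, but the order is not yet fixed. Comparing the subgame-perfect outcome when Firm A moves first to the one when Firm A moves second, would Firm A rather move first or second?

If Firm A leads: Firm B's best replies are Low→Premium, Mid→Premium, High→Premium; Firm A's induced payoffs 0, 2, 9; outcome (High, Premium), payoffs (9, 8).
If Firm B leads: Firm A's best replies are Budget→Mid, Value→High, Plus→Low, Premium→High; Firm B's induced payoffs 10, 6, 2, 8; outcome (Mid, Budget), payoffs (2, 10).
Firm A gets 9 moving first and 2 moving second, so Firm A prefers to move first.

first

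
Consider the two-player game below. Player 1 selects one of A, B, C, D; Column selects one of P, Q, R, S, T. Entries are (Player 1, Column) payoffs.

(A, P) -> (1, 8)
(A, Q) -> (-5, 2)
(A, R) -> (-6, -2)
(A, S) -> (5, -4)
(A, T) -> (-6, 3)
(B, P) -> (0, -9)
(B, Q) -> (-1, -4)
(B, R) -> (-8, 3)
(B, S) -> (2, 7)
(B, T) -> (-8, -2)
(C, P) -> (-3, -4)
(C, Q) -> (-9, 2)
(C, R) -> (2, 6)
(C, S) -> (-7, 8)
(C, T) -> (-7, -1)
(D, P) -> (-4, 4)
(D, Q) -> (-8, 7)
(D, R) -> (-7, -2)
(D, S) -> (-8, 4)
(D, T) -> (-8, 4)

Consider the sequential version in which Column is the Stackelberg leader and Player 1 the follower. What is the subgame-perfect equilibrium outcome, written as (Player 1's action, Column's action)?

Solve by backward induction (Column leads).
- P: Player 1 compares 1, 0, -3, -4 and picks A; Column would get 8.
- Q: Player 1 compares -5, -1, -9, -8 and picks B; Column would get -4.
- R: Player 1 compares -6, -8, 2, -7 and picks C; Column would get 6.
- S: Player 1 compares 5, 2, -7, -8 and picks A; Column would get -4.
- T: Player 1 compares -6, -8, -7, -8 and picks A; Column would get 3.
Among 8, -4, 6, -4, 3, the best is 8 at P. Subgame-perfect outcome: (A, P) with payoffs (1, 8).

(A, P)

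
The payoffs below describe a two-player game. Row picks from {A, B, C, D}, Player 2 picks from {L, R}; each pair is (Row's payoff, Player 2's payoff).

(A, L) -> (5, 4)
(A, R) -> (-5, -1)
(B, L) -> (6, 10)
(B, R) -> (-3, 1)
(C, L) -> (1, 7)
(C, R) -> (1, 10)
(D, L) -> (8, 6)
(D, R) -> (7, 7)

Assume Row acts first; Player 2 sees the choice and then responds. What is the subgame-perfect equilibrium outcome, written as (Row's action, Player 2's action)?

(D, R)

Work backward from Player 2's decision.
- A: BR = L, leader payoff 5.
- B: BR = L, leader payoff 6.
- C: BR = R, leader payoff 1.
- D: BR = R, leader payoff 7.
Row's induced payoffs are 5, 6, 1, 7, so Row commits to D. Subgame-perfect outcome: (D, R) with payoffs (7, 7).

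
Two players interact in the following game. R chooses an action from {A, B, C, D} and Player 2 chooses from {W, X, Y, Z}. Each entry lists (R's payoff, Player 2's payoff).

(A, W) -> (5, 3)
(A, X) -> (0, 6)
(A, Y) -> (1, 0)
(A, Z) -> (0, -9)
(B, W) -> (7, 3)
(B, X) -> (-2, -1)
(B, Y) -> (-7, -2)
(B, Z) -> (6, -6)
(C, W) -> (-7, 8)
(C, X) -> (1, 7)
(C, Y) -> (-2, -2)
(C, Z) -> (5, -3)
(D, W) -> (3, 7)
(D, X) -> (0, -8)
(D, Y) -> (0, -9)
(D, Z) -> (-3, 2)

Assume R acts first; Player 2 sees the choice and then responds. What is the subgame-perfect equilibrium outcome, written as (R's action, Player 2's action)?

(B, W)

Work backward from Player 2's decision.
- A: Player 2 compares 3, 6, 0, -9 and picks X; R would get 0.
- B: Player 2 compares 3, -1, -2, -6 and picks W; R would get 7.
- C: Player 2 compares 8, 7, -2, -3 and picks W; R would get -7.
- D: Player 2 compares 7, -8, -9, 2 and picks W; R would get 3.
Among 0, 7, -7, 3, the best is 7 at B. Subgame-perfect outcome: (B, W) with payoffs (7, 3).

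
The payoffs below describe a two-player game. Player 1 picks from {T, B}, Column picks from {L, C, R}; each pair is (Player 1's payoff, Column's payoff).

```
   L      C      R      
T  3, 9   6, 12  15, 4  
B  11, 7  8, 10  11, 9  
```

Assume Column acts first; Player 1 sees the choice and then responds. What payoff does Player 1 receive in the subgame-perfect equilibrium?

8

Work backward from Player 1's decision.
- L: Player 1 compares 3, 11 and picks B; Column would get 7.
- C: Player 1 compares 6, 8 and picks B; Column would get 10.
- R: Player 1 compares 15, 11 and picks T; Column would get 4.
Column's induced payoffs are 7, 10, 4, so Column commits to C. Subgame-perfect outcome: (B, C) with payoffs (8, 10).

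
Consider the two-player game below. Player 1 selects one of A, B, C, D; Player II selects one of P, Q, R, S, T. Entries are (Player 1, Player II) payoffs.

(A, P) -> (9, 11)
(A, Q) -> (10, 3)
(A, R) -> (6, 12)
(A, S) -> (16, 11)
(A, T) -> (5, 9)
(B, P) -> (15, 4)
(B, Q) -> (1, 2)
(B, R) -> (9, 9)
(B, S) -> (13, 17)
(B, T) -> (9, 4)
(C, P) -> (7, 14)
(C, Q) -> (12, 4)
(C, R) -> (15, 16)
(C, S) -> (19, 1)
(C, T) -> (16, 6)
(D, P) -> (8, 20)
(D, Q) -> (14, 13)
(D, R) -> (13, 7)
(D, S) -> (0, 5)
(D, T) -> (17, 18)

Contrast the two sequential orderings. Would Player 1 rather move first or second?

If Player 1 leads: Player II's best replies are A→R, B→S, C→R, D→P; Player 1's induced payoffs 6, 13, 15, 8; outcome (C, R), payoffs (15, 16).
If Player II leads: Player 1's best replies are P→B, Q→D, R→C, S→C, T→D; Player II's induced payoffs 4, 13, 16, 1, 18; outcome (D, T), payoffs (17, 18).
Player 1 gets 15 moving first and 17 moving second, so Player 1 prefers to move second.

second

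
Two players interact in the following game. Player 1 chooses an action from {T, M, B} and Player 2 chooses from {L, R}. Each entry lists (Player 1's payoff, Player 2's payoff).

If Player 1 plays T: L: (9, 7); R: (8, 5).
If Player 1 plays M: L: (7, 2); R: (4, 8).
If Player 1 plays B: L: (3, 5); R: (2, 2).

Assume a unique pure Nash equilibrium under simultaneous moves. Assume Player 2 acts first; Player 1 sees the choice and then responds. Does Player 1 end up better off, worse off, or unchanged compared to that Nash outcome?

unchanged

Player 1 best-responds to each possible Player 2 move:
- L: Player 1 compares 9, 7, 3 and picks T; Player 2 would get 7.
- R: Player 1 compares 8, 4, 2 and picks T; Player 2 would get 5.
Maximizing over 7, 5, Player 2 chooses L. Subgame-perfect outcome: (T, L) with payoffs (9, 7).
Now find the simultaneous Nash equilibrium.
Player 1's best replies: L→T; R→T.
Player 2's best replies: T→L; M→R; B→L.
The unique mutual best reply is (T, L), giving (9, 7).
Player 1 earns 9 sequentially versus 9 at the Nash outcome: unchanged.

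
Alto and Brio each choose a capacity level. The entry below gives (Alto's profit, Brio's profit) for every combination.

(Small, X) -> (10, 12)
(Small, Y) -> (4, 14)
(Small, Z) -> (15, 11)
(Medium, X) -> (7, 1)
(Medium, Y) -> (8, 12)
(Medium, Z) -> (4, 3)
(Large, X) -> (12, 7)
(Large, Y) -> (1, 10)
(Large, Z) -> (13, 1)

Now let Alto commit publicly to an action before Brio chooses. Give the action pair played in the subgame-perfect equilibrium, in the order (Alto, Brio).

Work backward from Brio's decision.
- Small: Brio compares 12, 14, 11 and picks Y; Alto would get 4.
- Medium: Brio compares 1, 12, 3 and picks Y; Alto would get 8.
- Large: Brio compares 7, 10, 1 and picks Y; Alto would get 1.
Among 4, 8, 1, the best is 8 at Medium. Subgame-perfect outcome: (Medium, Y) with payoffs (8, 12).

(Medium, Y)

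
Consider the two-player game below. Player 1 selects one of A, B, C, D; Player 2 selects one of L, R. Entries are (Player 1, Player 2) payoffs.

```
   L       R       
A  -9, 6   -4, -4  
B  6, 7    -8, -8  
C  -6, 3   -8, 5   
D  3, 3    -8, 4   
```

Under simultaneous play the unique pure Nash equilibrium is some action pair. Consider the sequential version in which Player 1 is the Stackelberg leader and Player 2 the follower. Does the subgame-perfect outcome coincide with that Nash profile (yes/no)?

Solve by backward induction (Player 1 leads).
- A: Player 2 compares 6, -4 and picks L; Player 1 would get -9.
- B: Player 2 compares 7, -8 and picks L; Player 1 would get 6.
- C: Player 2 compares 3, 5 and picks R; Player 1 would get -8.
- D: Player 2 compares 3, 4 and picks R; Player 1 would get -8.
Among -9, 6, -8, -8, the best is 6 at B. Subgame-perfect outcome: (B, L) with payoffs (6, 7).
Under simultaneous play:
Player 1's best replies: L→B; R→A.
Player 2's best replies: A→L; B→L; C→R; D→R.
Only (B, L) has each player best-responding; Nash payoffs (6, 7).
Sequential outcome (B, L) coincides with the Nash profile (B, L).

yes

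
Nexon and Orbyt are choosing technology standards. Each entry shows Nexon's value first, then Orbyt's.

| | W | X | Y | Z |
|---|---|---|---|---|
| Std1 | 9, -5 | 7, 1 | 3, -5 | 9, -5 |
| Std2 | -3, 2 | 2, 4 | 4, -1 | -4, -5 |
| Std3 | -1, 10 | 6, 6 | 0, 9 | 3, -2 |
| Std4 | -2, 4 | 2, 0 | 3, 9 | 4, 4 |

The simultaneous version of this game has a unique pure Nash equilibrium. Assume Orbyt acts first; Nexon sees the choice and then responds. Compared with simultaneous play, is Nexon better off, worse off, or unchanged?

Backward induction with Orbyt moving first.
- W: BR = Std1, leader payoff -5.
- X: BR = Std1, leader payoff 1.
- Y: BR = Std2, leader payoff -1.
- Z: BR = Std1, leader payoff -5.
Orbyt's induced payoffs are -5, 1, -1, -5, so Orbyt commits to X. Subgame-perfect outcome: (Std1, X) with payoffs (7, 1).
Under simultaneous play:
Nexon's best replies: W→Std1; X→Std1; Y→Std2; Z→Std1.
Orbyt's best replies: Std1→X; Std2→X; Std3→W; Std4→Y.
The unique mutual best reply is (Std1, X), giving (7, 1).
Nexon earns 7 sequentially versus 7 at the Nash outcome: unchanged.

unchanged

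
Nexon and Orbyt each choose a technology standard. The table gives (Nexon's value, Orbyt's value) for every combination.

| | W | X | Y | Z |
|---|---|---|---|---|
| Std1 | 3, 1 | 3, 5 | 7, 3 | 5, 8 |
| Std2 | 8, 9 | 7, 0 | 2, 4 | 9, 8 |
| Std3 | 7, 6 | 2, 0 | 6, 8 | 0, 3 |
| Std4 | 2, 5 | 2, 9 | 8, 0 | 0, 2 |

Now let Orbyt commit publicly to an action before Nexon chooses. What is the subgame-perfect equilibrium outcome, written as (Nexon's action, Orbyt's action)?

(Std2, W)

Backward induction with Orbyt moving first.
- W: Nexon compares 3, 8, 7, 2 and picks Std2; Orbyt would get 9.
- X: Nexon compares 3, 7, 2, 2 and picks Std2; Orbyt would get 0.
- Y: Nexon compares 7, 2, 6, 8 and picks Std4; Orbyt would get 0.
- Z: Nexon compares 5, 9, 0, 0 and picks Std2; Orbyt would get 8.
Among 9, 0, 0, 8, the best is 9 at W. Subgame-perfect outcome: (Std2, W) with payoffs (8, 9).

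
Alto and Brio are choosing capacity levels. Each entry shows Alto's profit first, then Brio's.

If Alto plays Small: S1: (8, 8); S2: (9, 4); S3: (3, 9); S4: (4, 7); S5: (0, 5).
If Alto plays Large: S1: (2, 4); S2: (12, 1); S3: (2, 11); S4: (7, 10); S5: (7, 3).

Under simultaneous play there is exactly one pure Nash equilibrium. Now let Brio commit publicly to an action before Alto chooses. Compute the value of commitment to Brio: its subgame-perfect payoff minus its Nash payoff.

Work backward from Alto's decision.
- S1: Alto compares 8, 2 and picks Small; Brio would get 8.
- S2: Alto compares 9, 12 and picks Large; Brio would get 1.
- S3: Alto compares 3, 2 and picks Small; Brio would get 9.
- S4: Alto compares 4, 7 and picks Large; Brio would get 10.
- S5: Alto compares 0, 7 and picks Large; Brio would get 3.
Among 8, 1, 9, 10, 3, the best is 10 at S4. Subgame-perfect outcome: (Large, S4) with payoffs (7, 10).
Now find the simultaneous Nash equilibrium.
Alto's best replies: S1→Small; S2→Large; S3→Small; S4→Large; S5→Large.
Brio's best replies: Small→S3; Large→S3.
Only (Small, S3) has each player best-responding; Nash payoffs (3, 9).
Brio's commitment gain: 10 − 9 = 1.

1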